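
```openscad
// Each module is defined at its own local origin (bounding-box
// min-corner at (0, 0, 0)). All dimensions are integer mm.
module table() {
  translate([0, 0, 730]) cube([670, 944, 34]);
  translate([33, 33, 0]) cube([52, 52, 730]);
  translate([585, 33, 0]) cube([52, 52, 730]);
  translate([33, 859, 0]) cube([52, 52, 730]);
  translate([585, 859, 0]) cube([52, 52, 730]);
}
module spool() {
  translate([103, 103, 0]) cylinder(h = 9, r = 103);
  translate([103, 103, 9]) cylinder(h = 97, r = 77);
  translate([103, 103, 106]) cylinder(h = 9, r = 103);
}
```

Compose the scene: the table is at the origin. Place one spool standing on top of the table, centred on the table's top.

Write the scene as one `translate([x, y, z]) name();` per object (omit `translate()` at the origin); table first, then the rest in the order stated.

table();
translate([232, 369, 764]) spool();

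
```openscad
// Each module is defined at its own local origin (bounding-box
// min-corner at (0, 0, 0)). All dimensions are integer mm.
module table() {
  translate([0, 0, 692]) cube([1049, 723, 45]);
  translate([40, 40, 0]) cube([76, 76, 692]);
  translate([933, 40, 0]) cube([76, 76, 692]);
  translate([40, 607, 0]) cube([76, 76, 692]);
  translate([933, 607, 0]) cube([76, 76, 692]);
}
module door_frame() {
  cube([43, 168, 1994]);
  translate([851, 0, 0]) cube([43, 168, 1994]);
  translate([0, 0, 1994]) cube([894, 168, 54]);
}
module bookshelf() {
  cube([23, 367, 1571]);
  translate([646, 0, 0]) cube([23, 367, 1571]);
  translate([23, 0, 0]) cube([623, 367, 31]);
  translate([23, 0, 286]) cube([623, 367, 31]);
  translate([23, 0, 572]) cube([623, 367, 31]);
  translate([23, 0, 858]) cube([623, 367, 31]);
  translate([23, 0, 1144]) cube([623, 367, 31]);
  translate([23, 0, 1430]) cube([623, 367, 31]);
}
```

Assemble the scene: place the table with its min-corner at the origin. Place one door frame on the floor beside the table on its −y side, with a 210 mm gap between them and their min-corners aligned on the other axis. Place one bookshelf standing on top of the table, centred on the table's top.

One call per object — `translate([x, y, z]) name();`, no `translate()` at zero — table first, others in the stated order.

table();
translate([0, -378, 0]) door_frame();
translate([190, 178, 737]) bookshelf();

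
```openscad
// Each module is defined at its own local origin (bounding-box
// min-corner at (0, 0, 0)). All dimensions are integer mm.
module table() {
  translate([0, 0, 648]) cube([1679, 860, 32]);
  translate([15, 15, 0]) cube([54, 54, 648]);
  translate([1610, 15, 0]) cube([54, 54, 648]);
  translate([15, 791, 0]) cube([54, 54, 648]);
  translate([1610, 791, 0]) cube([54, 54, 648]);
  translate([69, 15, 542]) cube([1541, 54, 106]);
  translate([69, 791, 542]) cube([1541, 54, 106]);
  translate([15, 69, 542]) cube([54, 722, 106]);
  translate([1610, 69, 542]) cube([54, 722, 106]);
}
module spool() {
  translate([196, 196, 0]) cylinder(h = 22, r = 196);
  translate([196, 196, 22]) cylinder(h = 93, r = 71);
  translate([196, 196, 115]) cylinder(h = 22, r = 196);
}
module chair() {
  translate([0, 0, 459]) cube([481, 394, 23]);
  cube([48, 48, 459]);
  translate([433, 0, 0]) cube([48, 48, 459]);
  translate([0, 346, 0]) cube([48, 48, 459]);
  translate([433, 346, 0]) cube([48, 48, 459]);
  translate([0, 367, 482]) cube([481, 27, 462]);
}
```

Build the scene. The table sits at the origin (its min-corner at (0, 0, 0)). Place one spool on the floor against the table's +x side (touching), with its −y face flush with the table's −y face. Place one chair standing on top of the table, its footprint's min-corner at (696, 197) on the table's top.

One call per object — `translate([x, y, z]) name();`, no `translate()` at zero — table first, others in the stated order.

table();
translate([1679, 0, 0]) spool();
translate([696, 197, 680]) chair();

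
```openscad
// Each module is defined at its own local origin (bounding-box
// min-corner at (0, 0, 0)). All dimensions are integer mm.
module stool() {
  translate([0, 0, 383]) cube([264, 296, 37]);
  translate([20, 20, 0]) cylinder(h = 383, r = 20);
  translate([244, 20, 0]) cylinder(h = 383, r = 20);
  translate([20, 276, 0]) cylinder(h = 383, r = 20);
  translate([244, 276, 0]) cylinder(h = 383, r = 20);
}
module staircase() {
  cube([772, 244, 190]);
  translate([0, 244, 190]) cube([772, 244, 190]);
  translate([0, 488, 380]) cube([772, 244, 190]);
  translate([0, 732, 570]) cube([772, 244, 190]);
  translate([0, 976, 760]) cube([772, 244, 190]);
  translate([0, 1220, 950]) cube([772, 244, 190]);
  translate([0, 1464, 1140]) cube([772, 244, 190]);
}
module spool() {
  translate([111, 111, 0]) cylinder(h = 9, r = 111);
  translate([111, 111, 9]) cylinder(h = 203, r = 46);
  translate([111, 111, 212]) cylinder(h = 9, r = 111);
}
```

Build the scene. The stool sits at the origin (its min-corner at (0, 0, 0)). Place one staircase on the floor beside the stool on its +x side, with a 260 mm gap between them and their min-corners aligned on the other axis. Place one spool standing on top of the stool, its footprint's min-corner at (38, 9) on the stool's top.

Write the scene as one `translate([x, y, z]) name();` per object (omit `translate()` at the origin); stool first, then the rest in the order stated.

stool();
translate([524, 0, 0]) staircase();
translate([38, 9, 420]) spool();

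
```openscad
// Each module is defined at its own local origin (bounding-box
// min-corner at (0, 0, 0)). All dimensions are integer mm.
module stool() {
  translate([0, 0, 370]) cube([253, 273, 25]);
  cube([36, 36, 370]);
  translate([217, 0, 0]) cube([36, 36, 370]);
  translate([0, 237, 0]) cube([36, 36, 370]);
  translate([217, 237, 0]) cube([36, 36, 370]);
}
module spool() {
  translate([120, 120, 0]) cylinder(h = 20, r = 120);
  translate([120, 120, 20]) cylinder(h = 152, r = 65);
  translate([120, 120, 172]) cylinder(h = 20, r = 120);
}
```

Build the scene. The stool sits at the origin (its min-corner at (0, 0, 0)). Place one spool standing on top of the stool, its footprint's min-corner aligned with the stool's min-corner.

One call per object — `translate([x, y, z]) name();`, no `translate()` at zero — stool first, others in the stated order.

stool();
translate([0, 0, 395]) spool();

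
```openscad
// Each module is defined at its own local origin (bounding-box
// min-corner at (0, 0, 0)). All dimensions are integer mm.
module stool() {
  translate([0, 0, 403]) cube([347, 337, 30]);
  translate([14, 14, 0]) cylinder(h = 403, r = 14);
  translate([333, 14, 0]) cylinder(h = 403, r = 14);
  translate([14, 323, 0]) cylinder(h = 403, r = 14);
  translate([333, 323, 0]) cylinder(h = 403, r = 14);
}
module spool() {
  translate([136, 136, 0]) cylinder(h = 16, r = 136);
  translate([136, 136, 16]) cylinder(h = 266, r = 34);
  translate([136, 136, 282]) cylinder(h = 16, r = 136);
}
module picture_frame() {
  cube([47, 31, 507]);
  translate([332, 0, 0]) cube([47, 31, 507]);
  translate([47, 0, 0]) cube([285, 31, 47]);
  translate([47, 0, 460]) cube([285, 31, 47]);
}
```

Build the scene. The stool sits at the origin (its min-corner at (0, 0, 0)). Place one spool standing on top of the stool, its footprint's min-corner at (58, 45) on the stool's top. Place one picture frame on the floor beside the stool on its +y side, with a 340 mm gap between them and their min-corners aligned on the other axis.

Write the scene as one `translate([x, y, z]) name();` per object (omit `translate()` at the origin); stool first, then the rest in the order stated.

stool();
translate([58, 45, 433]) spool();
translate([0, 677, 0]) picture_frame();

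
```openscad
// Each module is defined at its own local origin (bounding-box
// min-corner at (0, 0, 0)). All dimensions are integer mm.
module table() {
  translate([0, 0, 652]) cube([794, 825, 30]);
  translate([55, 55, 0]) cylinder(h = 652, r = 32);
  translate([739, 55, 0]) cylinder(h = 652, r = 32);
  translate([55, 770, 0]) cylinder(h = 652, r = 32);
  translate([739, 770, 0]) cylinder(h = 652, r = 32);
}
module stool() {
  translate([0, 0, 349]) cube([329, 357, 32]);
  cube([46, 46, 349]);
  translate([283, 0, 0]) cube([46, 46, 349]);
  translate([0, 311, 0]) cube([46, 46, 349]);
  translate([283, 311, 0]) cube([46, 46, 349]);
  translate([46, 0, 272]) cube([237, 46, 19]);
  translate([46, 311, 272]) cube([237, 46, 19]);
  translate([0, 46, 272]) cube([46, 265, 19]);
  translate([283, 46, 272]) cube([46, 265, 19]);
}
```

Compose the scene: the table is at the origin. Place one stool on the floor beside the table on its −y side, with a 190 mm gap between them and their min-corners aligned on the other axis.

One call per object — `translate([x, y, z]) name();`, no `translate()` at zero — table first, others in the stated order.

table();
translate([0, -547, 0]) stool();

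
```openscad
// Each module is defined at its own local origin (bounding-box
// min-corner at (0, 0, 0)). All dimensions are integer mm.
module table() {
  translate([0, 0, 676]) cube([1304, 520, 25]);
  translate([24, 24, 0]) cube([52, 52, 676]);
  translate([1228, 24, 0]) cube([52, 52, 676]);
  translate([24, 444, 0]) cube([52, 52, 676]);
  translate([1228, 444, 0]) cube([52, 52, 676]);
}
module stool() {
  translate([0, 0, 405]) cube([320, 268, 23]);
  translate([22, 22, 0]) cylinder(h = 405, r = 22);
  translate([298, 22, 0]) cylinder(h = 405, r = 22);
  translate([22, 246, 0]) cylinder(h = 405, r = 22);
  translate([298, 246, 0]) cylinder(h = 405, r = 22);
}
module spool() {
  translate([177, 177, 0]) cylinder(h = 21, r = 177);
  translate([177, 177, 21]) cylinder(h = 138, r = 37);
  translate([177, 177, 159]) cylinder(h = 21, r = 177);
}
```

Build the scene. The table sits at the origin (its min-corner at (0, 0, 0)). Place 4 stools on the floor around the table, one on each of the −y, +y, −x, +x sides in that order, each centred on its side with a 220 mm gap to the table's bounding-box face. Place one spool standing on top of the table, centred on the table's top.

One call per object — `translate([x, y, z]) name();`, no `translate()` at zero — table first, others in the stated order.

table();
translate([492, -488, 0]) stool();
translate([492, 740, 0]) stool();
translate([-540, 126, 0]) stool();
translate([1524, 126, 0]) stool();
translate([475, 83, 701]) spool();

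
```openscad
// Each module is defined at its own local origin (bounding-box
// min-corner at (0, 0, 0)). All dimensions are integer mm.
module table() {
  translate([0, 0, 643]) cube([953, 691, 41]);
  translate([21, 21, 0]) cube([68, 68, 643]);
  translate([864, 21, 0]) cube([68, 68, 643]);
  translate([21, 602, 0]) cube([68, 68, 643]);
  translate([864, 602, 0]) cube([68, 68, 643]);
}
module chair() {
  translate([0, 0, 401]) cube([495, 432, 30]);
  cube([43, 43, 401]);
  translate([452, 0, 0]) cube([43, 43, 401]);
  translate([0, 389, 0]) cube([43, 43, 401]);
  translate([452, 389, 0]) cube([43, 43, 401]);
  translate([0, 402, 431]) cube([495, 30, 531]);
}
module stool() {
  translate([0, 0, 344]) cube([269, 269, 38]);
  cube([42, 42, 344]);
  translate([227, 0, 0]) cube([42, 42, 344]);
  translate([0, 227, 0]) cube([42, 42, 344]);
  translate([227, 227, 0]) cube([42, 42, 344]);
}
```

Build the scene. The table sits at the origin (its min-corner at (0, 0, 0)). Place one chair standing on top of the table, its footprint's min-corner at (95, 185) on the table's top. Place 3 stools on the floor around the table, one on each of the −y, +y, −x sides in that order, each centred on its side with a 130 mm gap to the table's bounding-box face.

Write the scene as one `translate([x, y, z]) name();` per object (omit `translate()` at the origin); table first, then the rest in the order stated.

table();
translate([95, 185, 684]) chair();
translate([342, -399, 0]) stool();
translate([342, 821, 0]) stool();
translate([-399, 211, 0]) stool();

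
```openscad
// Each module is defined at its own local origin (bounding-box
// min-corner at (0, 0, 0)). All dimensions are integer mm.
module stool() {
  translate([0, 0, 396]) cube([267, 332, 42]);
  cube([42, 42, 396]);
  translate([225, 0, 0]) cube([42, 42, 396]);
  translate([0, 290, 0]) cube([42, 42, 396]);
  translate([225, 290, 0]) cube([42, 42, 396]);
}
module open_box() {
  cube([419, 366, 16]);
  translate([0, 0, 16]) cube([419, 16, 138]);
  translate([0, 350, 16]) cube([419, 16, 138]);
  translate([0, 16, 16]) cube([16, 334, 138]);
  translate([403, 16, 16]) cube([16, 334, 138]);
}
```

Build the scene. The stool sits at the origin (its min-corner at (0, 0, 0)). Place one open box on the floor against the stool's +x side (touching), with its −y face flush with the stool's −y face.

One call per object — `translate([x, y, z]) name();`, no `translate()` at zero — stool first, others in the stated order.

stool();
translate([267, 0, 0]) open_box();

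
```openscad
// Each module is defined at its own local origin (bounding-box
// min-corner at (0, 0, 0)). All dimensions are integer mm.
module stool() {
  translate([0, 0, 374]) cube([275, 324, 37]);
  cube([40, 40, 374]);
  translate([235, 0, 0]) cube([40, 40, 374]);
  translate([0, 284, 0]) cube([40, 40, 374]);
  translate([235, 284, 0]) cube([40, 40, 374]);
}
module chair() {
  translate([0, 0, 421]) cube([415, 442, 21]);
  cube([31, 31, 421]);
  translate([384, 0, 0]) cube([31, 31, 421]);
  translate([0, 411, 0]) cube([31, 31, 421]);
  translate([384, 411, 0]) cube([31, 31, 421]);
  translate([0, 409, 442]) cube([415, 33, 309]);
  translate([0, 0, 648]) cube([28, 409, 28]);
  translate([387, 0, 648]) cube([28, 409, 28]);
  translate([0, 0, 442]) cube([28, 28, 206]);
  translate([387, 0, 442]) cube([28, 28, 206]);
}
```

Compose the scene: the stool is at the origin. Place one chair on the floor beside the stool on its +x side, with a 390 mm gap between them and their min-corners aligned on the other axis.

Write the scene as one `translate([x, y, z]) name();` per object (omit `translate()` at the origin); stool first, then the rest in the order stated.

stool();
translate([665, 0, 0]) chair();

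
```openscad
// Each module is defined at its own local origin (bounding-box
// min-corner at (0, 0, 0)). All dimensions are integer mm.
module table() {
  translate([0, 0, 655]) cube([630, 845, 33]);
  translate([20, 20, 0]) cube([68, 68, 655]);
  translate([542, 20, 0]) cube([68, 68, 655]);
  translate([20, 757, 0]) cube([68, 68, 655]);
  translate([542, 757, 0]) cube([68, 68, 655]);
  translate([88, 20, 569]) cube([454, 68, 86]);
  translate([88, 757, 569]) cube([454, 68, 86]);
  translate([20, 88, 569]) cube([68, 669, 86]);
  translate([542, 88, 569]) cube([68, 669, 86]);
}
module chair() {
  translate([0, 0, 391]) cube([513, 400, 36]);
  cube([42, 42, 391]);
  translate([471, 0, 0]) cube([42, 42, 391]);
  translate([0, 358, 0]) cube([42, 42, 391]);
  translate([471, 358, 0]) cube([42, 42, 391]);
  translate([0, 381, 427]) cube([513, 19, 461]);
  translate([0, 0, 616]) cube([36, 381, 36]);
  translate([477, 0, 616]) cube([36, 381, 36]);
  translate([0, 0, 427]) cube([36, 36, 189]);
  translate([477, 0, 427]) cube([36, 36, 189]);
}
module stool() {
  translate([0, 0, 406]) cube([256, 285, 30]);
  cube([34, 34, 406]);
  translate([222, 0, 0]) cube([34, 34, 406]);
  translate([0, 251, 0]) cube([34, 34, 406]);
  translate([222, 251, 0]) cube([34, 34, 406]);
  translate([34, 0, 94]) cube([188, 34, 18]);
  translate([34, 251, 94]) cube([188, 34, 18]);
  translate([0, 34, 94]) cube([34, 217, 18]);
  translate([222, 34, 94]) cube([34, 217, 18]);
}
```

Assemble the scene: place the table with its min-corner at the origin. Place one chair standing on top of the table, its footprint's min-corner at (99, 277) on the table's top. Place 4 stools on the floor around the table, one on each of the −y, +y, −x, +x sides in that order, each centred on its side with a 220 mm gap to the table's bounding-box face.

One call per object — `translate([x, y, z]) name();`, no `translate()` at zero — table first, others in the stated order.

table();
translate([99, 277, 688]) chair();
translate([187, -505, 0]) stool();
translate([187, 1065, 0]) stool();
translate([-476, 280, 0]) stool();
translate([850, 280, 0]) stool();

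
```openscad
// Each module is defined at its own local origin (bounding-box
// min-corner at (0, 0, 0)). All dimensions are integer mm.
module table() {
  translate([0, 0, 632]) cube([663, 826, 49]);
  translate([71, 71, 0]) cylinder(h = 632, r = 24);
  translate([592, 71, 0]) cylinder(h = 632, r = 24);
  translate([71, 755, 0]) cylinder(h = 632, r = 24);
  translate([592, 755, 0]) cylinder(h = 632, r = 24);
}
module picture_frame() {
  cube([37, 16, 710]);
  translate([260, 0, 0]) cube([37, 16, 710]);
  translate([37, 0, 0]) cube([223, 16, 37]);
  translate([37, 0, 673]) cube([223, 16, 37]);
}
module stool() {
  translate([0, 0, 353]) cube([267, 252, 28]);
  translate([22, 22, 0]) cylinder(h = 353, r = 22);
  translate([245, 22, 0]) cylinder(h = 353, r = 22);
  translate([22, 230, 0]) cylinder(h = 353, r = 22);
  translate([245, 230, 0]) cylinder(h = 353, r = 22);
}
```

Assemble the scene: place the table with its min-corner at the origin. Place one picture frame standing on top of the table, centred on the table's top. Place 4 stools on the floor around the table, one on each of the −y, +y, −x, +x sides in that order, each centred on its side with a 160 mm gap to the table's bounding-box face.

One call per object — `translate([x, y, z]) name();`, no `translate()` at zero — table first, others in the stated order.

table();
translate([183, 405, 681]) picture_frame();
translate([198, -412, 0]) stool();
translate([198, 986, 0]) stool();
translate([-427, 287, 0]) stool();
translate([823, 287, 0]) stool();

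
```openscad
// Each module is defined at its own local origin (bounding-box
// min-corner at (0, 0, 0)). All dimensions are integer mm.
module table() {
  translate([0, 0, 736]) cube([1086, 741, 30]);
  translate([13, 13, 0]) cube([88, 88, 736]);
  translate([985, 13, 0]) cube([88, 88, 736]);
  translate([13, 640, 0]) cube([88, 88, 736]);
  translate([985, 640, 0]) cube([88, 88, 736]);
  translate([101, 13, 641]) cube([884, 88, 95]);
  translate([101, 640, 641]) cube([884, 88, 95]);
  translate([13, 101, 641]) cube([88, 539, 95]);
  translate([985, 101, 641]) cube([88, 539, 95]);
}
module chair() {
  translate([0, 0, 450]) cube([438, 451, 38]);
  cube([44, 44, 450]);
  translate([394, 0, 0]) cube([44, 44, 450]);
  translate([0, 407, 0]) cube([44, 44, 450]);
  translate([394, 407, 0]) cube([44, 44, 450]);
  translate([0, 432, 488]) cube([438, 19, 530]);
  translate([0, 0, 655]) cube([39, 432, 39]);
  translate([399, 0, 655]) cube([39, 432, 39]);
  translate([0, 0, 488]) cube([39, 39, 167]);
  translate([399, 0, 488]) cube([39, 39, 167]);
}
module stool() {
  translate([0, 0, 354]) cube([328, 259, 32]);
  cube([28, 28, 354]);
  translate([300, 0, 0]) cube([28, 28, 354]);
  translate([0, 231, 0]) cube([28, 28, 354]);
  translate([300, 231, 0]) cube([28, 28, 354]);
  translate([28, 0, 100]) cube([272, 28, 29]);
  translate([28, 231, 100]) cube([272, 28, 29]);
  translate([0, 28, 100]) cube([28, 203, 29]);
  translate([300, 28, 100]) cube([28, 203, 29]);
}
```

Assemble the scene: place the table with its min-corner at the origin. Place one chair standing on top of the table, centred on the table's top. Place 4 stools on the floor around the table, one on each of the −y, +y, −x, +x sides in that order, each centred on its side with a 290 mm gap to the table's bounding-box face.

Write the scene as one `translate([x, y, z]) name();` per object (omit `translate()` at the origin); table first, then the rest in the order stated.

table();
translate([324, 145, 766]) chair();
translate([379, -549, 0]) stool();
translate([379, 1031, 0]) stool();
translate([-618, 241, 0]) stool();
translate([1376, 241, 0]) stool();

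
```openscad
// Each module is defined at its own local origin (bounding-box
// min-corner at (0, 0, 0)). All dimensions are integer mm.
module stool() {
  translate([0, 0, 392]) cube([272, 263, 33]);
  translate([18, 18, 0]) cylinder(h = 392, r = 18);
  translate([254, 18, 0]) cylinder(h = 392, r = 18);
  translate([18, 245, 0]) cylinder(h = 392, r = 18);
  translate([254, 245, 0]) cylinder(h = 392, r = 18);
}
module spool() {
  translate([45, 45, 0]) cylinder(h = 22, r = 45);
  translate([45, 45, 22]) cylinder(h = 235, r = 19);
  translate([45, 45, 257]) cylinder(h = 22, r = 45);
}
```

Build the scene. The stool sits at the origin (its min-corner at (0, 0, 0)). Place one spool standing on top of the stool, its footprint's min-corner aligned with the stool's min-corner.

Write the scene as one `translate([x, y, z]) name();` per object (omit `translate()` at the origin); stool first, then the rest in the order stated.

stool();
translate([0, 0, 425]) spool();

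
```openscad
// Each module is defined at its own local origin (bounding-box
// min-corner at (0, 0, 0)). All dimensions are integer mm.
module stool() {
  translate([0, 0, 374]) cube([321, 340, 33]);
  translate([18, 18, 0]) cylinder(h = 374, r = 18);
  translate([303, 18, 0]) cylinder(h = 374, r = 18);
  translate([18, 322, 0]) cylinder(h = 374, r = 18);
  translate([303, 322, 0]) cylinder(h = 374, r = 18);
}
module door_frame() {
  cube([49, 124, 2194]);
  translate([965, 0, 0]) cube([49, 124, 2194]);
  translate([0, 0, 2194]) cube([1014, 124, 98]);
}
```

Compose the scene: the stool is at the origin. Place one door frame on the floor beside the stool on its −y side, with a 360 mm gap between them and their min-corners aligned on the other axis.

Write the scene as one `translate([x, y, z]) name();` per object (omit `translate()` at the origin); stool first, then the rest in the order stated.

stool();
translate([0, -484, 0]) door_frame();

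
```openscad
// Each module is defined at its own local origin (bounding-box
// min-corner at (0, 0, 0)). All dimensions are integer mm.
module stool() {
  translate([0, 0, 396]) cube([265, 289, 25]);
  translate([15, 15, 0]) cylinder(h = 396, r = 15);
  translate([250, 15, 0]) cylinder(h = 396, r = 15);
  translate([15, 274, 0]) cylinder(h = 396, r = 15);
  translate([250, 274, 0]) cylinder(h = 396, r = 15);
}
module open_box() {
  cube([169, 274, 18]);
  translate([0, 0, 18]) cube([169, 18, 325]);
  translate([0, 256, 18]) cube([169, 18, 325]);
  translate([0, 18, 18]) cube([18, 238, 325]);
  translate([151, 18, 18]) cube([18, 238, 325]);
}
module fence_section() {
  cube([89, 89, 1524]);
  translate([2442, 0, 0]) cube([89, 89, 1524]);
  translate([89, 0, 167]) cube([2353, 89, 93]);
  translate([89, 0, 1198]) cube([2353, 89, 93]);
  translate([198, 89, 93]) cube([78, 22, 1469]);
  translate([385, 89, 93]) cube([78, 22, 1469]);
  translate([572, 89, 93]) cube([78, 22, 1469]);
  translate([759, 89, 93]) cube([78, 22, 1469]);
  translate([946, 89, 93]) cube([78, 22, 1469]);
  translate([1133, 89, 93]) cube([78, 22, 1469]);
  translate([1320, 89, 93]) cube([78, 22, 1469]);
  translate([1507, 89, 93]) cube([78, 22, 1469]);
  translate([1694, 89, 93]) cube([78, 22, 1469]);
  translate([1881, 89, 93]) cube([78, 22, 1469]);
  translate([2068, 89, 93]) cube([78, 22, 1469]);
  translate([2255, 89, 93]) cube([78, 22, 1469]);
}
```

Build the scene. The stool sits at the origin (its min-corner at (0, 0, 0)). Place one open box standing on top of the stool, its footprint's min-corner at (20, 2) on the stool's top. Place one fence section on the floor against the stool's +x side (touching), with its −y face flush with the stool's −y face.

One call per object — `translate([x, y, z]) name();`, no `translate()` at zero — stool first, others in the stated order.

stool();
translate([20, 2, 421]) open_box();
translate([265, 0, 0]) fence_section();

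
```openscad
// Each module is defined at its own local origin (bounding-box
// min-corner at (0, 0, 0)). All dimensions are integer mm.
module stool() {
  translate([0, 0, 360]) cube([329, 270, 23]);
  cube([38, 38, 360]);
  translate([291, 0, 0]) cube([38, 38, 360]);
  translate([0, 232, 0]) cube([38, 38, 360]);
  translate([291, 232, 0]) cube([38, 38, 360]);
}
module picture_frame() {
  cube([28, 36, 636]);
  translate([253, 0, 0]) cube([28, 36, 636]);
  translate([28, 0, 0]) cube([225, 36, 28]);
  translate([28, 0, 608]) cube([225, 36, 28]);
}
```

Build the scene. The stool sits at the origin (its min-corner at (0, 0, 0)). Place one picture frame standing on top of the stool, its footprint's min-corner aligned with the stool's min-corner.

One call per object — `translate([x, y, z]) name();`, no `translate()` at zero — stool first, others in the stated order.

stool();
translate([0, 0, 383]) picture_frame();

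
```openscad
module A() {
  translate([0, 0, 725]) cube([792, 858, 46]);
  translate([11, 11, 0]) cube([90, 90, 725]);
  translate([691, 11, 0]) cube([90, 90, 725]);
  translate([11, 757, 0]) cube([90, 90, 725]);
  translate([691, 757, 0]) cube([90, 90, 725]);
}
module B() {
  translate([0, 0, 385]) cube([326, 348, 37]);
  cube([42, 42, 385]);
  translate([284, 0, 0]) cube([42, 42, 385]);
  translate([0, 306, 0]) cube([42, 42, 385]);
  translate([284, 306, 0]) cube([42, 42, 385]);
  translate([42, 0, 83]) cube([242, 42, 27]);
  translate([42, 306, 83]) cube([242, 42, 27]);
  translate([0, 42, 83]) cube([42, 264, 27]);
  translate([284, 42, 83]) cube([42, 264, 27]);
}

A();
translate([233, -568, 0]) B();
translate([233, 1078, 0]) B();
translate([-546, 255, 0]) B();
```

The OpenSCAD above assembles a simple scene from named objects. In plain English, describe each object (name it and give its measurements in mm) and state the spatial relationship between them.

A is a table with a 792×858 mm rectangular top, 46 mm thick, top surface at z = 771 mm, supported by four 90×90 mm square legs, each inset 11 mm from the nearest pair of top edges, running from the floor.

B is a four-legged stool. The seat is 326×348 mm, 37 mm thick, top at z = 422 mm. It stands on four square legs, each 42×42 mm in cross-section, from z = 0 to the seat underside, each flush with a corner of the seat. Four stretchers, 42 mm wide and 27 mm tall, connect adjacent legs with their undersides at z = 83 mm, each running between the inner faces of the legs it joins and aligned with the legs' outer faces on the other axis.

Three stools sit around the table at the −y, +y, −x sides.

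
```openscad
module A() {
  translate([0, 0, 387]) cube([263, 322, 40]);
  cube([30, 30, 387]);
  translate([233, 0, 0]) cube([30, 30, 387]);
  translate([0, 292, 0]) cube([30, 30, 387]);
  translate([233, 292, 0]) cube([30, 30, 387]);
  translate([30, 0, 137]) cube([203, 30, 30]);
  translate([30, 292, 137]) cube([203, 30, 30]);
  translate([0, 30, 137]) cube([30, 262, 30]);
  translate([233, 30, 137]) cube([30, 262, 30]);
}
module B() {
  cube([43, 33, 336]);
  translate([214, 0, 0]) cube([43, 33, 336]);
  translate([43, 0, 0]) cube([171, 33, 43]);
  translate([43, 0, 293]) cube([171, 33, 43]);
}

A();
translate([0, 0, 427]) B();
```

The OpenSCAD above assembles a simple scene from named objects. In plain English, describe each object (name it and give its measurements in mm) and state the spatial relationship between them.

A is a simple wooden stool: a rectangular seat 263 mm (x) by 322 mm (y), 40 mm thick, top face at z = 427 mm, on four square legs, each 30×30 mm in cross-section. The legs rest on z = 0, each flush with a corner of the seat. Four stretchers, 30 mm wide and 30 mm tall, connect adjacent legs with their undersides at z = 137 mm, each running between the inner faces of the legs it joins and aligned with the legs' outer faces on the other axis.

B is a picture frame with a 171×250 mm rectangular opening (x by z) and a uniform 43 mm border on every side. Frame depth is 33 mm along y. It is built from two vertical stiles running the full outside height and two horizontal rails spanning the gap between the stiles.

The picture frame is on top of the stool.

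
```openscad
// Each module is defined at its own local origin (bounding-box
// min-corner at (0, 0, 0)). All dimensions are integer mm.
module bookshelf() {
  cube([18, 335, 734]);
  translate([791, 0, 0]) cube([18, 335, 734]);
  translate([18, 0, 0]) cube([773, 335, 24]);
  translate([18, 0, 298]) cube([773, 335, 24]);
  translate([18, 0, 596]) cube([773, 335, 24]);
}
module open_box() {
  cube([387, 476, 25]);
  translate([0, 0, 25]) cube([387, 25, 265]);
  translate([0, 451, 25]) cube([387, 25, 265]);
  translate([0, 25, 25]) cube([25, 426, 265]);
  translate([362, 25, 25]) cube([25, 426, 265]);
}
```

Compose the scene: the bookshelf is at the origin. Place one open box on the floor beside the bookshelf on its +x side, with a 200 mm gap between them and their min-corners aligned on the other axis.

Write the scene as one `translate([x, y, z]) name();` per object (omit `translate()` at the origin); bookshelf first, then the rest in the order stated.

bookshelf();
translate([1009, 0, 0]) open_box();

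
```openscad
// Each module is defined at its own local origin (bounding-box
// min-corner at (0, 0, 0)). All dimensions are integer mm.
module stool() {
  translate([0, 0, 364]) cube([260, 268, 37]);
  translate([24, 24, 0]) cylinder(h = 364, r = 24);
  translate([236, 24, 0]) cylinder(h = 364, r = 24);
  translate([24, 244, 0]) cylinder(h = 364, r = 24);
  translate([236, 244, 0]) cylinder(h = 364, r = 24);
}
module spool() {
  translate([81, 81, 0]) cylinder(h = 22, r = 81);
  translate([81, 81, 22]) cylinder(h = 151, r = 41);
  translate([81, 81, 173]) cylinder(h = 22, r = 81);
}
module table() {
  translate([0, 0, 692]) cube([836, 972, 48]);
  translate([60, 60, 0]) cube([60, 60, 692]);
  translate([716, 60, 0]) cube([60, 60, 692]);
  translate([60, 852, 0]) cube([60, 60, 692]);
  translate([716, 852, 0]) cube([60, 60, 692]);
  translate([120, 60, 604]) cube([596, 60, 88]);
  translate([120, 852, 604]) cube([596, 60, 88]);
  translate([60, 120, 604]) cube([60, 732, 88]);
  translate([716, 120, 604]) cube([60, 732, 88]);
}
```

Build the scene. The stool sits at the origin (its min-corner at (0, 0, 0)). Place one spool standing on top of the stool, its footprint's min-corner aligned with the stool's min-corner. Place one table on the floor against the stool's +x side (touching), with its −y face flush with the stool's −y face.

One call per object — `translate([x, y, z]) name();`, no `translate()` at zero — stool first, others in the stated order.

stool();
translate([0, 0, 401]) spool();
translate([260, 0, 0]) table();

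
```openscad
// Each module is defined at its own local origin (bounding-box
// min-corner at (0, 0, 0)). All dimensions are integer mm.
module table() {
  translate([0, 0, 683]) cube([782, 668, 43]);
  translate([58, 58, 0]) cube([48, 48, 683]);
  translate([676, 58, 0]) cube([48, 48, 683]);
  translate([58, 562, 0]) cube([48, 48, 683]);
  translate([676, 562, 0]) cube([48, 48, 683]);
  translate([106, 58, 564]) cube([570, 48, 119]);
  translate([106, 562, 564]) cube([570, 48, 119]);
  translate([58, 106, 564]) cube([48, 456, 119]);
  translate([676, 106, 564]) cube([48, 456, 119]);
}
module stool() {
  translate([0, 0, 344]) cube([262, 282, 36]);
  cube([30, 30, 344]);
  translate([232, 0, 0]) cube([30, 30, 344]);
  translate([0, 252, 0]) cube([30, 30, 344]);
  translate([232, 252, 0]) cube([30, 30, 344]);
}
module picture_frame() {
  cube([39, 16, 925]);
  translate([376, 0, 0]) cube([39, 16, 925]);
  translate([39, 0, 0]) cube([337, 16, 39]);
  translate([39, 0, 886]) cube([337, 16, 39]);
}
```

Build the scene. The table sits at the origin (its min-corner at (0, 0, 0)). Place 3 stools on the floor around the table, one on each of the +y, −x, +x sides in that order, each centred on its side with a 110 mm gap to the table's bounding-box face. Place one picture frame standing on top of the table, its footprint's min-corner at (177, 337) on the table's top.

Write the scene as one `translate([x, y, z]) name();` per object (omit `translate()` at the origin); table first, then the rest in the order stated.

table();
translate([260, 778, 0]) stool();
translate([-372, 193, 0]) stool();
translate([892, 193, 0]) stool();
translate([177, 337, 726]) picture_frame();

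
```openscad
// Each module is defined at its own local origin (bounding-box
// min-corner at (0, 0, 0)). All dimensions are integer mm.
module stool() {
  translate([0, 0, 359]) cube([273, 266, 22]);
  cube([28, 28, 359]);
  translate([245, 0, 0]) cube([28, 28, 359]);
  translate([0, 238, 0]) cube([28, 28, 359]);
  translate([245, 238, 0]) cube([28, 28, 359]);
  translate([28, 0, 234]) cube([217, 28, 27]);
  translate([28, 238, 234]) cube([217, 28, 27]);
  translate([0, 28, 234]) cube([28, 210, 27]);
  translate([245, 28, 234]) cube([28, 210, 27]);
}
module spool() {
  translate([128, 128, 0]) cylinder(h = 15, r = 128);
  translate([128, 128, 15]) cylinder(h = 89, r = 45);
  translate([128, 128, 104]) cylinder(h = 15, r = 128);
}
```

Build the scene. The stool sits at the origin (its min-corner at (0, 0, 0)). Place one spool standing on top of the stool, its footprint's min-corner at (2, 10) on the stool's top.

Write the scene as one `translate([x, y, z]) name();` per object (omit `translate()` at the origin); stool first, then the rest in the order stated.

stool();
translate([2, 10, 381]) spool();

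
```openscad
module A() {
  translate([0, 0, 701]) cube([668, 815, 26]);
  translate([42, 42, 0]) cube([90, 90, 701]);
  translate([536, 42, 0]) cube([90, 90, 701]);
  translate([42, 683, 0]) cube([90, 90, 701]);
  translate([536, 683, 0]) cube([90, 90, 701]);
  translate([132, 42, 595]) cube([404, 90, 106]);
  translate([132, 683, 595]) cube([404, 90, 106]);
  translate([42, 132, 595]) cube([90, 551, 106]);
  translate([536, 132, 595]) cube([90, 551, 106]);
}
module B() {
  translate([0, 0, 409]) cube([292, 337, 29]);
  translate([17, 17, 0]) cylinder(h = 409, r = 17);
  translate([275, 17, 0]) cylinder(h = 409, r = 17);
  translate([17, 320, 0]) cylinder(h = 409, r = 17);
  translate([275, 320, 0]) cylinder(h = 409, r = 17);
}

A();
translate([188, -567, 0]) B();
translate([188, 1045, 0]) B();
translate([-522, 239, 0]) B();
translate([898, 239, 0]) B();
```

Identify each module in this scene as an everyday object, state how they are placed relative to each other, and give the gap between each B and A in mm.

Each stool's nearest face is 230 mm from the table's bounding box.

A is a table. B is a stool. Four stools sit around the table at the −y, +y, −x, +x sides. The gap between each stool and the table is 230 mm.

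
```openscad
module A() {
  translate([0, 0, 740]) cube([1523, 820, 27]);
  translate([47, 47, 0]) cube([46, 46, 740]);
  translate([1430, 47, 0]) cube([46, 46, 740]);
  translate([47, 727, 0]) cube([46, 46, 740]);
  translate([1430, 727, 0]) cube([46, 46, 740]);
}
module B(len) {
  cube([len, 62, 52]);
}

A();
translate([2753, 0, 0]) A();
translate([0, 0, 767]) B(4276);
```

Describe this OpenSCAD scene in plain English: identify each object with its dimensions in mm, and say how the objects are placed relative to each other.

A is a table: top 1523 mm (x) × 820 mm (y), 27 mm thick, upper face at z = 767 mm, on four 46×46 mm square legs, each inset 47 mm from the nearest pair of top edges, running from z = 0 to the bottom of the top.

B is a rectangular beam 4276 mm long (x), 62 mm deep (y), 52 mm thick (z).

The beam spans the tops of two tables placed 1230 mm apart, resting at z = 767 mm.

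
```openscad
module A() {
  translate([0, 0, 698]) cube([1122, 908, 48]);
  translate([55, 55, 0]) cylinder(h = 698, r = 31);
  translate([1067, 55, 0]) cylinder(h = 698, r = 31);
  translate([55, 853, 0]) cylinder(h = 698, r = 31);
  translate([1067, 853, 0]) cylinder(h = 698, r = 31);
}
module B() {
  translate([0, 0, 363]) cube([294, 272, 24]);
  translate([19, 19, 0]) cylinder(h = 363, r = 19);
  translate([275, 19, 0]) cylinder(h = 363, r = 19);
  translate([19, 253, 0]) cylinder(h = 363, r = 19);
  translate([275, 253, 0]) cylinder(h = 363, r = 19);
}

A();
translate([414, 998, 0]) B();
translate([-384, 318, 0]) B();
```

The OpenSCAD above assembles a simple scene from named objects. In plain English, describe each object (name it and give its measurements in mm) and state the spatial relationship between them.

A is a table with a 1122×908 mm rectangular top, 48 mm thick, top surface at z = 746 mm, supported by four round legs of 62 mm diameter, each leg's bounding box inset 24 mm from the nearest pair of top edges, running from the floor.

B is a four-legged stool. The seat is a 294×272×24 mm slab whose top surface is at z = 387 mm; four round legs, each 38 mm in diameter, run from the floor (z = 0) to the underside of the seat, each leg's axis is inset half a diameter from the nearest pair of seat edges (so the leg's bounding box is flush with the corner).

Two stools sit around the table at the +y, −x sides.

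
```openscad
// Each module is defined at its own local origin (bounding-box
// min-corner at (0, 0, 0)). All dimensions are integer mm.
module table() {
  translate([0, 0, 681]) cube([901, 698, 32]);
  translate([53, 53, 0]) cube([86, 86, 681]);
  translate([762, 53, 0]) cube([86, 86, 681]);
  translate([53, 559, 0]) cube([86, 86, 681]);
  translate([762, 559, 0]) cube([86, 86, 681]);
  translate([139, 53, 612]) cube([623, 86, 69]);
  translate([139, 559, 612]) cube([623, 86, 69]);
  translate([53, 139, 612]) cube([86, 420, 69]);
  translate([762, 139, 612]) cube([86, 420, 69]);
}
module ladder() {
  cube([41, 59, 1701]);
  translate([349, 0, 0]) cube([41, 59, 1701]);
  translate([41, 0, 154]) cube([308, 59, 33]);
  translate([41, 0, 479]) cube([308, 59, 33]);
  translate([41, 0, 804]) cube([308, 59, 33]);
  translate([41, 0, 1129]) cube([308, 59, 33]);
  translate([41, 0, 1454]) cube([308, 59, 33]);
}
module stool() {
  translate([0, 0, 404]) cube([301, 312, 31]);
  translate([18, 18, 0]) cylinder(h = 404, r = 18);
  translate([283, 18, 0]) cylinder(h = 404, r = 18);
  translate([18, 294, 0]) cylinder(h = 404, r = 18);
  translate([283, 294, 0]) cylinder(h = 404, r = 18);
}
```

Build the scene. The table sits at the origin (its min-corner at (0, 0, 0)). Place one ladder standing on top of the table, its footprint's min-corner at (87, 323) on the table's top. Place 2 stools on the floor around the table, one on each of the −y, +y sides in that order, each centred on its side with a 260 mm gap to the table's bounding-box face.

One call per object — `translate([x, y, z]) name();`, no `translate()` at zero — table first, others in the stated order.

table();
translate([87, 323, 713]) ladder();
translate([300, -572, 0]) stool();
translate([300, 958, 0]) stool();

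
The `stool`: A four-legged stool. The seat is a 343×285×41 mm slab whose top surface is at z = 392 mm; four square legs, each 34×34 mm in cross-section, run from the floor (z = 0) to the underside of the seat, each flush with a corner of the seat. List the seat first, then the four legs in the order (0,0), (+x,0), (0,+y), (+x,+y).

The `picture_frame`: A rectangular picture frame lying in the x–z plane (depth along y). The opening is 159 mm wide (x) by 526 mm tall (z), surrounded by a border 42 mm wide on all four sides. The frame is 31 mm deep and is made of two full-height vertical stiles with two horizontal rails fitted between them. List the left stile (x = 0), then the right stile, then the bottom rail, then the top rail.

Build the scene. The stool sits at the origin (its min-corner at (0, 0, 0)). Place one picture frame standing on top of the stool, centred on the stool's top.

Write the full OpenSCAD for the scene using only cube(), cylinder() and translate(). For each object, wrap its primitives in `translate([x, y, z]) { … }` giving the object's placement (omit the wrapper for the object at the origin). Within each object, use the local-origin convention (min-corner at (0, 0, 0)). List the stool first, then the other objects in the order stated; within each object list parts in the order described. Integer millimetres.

translate([0, 0, 351]) cube([343, 285, 41]);
cube([34, 34, 351]);
translate([309, 0, 0]) cube([34, 34, 351]);
translate([0, 251, 0]) cube([34, 34, 351]);
translate([309, 251, 0]) cube([34, 34, 351]);
translate([50, 127, 392]) {
  cube([42, 31, 610]);
  translate([201, 0, 0]) cube([42, 31, 610]);
  translate([42, 0, 0]) cube([159, 31, 42]);
  translate([42, 0, 568]) cube([159, 31, 42]);
}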